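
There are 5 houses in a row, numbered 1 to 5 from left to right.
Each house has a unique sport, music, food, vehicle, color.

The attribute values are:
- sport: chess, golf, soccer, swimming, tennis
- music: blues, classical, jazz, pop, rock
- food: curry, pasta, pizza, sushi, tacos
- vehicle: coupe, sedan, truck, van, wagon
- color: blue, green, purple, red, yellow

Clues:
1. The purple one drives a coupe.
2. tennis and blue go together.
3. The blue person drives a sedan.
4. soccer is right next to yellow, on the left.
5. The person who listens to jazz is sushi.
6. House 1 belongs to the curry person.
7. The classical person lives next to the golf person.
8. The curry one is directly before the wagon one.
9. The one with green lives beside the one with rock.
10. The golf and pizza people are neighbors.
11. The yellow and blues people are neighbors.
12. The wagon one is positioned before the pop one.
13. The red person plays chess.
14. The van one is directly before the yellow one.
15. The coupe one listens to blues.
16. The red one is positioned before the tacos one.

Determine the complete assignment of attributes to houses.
Solution:

House | Sport | Music | Food | Vehicle | Color
----------------------------------------------
  1   | soccer | classical | curry | van | green
  2   | golf | rock | pasta | wagon | yellow
  3   | swimming | blues | pizza | coupe | purple
  4   | chess | jazz | sushi | truck | red
  5   | tennis | pop | tacos | sedan | blue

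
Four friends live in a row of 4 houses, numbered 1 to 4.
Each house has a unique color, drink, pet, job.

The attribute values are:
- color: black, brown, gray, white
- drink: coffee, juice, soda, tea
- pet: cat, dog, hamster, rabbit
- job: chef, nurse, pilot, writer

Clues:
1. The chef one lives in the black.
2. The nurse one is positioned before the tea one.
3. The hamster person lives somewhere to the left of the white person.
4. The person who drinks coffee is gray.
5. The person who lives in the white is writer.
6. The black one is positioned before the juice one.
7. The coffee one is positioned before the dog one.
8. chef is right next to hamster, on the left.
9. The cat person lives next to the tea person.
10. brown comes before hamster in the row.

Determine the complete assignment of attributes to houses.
Solution:

House | Color | Drink | Pet | Job
---------------------------------
  1   | brown | soda | cat | nurse
  2   | black | tea | rabbit | chef
  3   | gray | coffee | hamster | pilot
  4   | white | juice | dog | writer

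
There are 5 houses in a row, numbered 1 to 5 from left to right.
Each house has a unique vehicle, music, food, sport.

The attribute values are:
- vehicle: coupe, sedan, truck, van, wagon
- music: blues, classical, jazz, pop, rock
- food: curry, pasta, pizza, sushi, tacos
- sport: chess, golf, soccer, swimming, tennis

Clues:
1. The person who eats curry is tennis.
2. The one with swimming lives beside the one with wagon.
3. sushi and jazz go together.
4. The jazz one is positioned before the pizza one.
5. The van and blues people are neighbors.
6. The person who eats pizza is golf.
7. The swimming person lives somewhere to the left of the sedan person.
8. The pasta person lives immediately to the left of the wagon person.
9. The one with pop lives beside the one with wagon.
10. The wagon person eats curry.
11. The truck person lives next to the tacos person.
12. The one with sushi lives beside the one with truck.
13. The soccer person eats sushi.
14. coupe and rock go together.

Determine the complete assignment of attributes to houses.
Solution:

House | Vehicle | Music | Food | Sport
--------------------------------------
  1   | van | pop | pasta | swimming
  2   | wagon | blues | curry | tennis
  3   | sedan | jazz | sushi | soccer
  4   | truck | classical | pizza | golf
  5   | coupe | rock | tacos | chess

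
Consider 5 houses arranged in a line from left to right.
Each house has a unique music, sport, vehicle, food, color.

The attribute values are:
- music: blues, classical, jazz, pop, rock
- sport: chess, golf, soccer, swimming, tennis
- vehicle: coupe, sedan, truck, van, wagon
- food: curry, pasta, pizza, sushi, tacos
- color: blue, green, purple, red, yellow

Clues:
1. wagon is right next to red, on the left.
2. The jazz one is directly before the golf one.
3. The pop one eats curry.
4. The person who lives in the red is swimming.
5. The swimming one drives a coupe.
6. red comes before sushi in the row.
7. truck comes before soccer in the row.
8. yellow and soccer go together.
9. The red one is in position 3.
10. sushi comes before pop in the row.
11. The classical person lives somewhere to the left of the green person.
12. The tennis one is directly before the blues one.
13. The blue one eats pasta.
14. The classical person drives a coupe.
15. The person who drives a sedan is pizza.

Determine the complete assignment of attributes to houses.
Solution:

House | Music | Sport | Vehicle | Food | Color
----------------------------------------------
  1   | jazz | tennis | sedan | pizza | purple
  2   | blues | golf | wagon | pasta | blue
  3   | classical | swimming | coupe | tacos | red
  4   | rock | chess | truck | sushi | green
  5   | pop | soccer | van | curry | yellow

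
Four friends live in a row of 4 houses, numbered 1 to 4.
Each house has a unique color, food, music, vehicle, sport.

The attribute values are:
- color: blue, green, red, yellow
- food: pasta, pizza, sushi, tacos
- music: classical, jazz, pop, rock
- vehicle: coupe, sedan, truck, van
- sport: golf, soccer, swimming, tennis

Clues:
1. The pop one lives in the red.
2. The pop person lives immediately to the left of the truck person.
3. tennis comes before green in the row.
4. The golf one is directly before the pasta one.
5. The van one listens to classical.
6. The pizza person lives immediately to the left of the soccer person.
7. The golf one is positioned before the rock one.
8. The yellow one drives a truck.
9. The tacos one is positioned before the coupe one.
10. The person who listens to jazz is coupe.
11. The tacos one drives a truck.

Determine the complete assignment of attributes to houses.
Solution:

House | Color | Food | Music | Vehicle | Sport
----------------------------------------------
  1   | blue | pizza | classical | van | golf
  2   | red | pasta | pop | sedan | soccer
  3   | yellow | tacos | rock | truck | tennis
  4   | green | sushi | jazz | coupe | swimming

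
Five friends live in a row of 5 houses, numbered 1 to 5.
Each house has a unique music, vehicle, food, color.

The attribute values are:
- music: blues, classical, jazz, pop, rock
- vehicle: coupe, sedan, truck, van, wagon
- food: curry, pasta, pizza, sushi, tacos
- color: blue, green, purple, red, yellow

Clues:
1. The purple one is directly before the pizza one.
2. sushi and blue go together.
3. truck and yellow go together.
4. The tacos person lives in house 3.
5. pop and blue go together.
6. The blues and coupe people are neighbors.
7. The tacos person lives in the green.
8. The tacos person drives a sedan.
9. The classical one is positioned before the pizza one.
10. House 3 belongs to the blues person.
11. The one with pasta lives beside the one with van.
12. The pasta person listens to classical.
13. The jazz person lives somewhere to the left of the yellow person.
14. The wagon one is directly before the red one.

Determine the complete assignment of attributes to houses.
Solution:

House | Music | Vehicle | Food | Color
--------------------------------------
  1   | classical | wagon | pasta | purple
  2   | jazz | van | pizza | red
  3   | blues | sedan | tacos | green
  4   | pop | coupe | sushi | blue
  5   | rock | truck | curry | yellow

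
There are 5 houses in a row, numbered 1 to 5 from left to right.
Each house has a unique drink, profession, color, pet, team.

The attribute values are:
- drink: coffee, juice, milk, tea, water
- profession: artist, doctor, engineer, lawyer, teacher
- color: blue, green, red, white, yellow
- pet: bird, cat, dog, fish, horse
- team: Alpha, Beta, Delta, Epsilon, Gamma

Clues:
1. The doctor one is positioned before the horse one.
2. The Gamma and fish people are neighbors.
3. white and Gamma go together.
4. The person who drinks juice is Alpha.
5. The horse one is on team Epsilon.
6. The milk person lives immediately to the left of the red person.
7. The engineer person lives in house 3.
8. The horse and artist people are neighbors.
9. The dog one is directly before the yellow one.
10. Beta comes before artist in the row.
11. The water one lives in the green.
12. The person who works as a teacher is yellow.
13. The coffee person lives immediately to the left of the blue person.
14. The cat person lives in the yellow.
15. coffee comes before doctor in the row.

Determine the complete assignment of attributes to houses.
Solution:

House | Drink | Profession | Color | Pet | Team
-----------------------------------------------
  1   | coffee | lawyer | white | bird | Gamma
  2   | milk | doctor | blue | fish | Beta
  3   | tea | engineer | red | horse | Epsilon
  4   | water | artist | green | dog | Delta
  5   | juice | teacher | yellow | cat | Alpha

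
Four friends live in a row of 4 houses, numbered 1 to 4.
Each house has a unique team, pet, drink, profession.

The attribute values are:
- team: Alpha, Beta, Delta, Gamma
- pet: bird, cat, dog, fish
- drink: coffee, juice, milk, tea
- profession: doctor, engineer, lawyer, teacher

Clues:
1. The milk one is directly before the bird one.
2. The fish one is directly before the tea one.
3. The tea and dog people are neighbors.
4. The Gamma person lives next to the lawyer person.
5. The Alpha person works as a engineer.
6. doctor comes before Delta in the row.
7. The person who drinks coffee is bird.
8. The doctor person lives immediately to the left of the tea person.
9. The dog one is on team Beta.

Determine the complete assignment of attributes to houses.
Solution:

House | Team | Pet | Drink | Profession
---------------------------------------
  1   | Gamma | fish | juice | doctor
  2   | Delta | cat | tea | lawyer
  3   | Beta | dog | milk | teacher
  4   | Alpha | bird | coffee | engineer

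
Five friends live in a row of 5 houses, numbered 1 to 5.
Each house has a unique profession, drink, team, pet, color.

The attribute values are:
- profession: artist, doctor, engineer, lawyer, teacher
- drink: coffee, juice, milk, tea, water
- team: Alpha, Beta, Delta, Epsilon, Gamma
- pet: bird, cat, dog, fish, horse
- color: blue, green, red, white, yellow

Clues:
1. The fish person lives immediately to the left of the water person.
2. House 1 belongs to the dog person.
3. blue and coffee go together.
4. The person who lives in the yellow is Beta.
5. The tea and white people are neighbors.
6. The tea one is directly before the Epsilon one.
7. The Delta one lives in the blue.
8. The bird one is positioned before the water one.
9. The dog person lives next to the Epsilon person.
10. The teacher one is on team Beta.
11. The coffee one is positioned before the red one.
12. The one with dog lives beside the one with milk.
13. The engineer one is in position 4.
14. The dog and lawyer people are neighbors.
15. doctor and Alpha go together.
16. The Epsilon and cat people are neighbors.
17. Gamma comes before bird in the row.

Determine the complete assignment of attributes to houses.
Solution:

House | Profession | Drink | Team | Pet | Color
-----------------------------------------------
  1   | artist | tea | Gamma | dog | green
  2   | lawyer | milk | Epsilon | bird | white
  3   | teacher | juice | Beta | cat | yellow
  4   | engineer | coffee | Delta | fish | blue
  5   | doctor | water | Alpha | horse | red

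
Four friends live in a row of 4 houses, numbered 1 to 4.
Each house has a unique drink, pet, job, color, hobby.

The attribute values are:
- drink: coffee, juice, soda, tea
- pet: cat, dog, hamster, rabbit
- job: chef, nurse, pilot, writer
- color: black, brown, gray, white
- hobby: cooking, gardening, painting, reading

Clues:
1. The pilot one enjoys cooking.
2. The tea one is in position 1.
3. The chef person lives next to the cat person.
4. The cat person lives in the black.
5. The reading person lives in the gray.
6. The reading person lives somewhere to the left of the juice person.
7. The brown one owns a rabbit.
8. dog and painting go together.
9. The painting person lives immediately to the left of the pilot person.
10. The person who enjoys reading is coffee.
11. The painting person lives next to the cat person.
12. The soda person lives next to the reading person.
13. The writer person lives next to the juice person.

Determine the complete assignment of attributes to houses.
Solution:

House | Drink | Pet | Job | Color | Hobby
-----------------------------------------
  1   | tea | dog | chef | white | painting
  2   | soda | cat | pilot | black | cooking
  3   | coffee | hamster | writer | gray | reading
  4   | juice | rabbit | nurse | brown | gardening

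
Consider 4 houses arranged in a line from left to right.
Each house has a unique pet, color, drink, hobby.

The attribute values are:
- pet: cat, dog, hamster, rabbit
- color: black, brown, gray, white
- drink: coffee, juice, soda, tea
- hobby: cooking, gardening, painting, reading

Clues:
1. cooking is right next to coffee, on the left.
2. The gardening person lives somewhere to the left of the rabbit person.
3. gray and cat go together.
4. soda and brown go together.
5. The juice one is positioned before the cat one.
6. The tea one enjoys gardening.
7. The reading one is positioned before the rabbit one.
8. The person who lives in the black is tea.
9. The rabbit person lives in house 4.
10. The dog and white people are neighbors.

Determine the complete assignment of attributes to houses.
Solution:

House | Pet | Color | Drink | Hobby
-----------------------------------
  1   | dog | black | tea | gardening
  2   | hamster | white | juice | cooking
  3   | cat | gray | coffee | reading
  4   | rabbit | brown | soda | painting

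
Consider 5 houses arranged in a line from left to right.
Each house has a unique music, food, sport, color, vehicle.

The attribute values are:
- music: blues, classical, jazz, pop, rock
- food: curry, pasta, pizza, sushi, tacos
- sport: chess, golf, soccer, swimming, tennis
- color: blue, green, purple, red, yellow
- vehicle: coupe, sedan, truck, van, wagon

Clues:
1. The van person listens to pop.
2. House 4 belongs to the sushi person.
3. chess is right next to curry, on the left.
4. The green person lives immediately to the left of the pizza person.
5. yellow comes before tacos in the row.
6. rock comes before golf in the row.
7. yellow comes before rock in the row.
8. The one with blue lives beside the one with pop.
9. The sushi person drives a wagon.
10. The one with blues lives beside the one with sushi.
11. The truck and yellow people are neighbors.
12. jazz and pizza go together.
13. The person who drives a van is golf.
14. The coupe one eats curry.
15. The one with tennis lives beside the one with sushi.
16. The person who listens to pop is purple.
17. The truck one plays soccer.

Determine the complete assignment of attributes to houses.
Solution:

House | Music | Food | Sport | Color | Vehicle
----------------------------------------------
  1   | classical | pasta | soccer | green | truck
  2   | jazz | pizza | chess | yellow | sedan
  3   | blues | curry | tennis | red | coupe
  4   | rock | sushi | swimming | blue | wagon
  5   | pop | tacos | golf | purple | van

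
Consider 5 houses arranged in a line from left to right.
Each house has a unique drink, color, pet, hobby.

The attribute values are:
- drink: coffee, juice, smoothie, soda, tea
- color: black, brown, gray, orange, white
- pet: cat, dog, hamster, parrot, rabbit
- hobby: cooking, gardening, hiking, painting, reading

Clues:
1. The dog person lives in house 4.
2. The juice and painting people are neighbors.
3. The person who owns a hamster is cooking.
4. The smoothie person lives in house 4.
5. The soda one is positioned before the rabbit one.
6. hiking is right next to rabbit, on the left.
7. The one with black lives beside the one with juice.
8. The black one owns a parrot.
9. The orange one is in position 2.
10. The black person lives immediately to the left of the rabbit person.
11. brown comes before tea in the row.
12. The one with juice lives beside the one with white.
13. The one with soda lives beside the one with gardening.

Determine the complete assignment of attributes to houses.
Solution:

House | Drink | Color | Pet | Hobby
-----------------------------------
  1   | soda | black | parrot | hiking
  2   | juice | orange | rabbit | gardening
  3   | coffee | white | cat | painting
  4   | smoothie | brown | dog | reading
  5   | tea | gray | hamster | cooking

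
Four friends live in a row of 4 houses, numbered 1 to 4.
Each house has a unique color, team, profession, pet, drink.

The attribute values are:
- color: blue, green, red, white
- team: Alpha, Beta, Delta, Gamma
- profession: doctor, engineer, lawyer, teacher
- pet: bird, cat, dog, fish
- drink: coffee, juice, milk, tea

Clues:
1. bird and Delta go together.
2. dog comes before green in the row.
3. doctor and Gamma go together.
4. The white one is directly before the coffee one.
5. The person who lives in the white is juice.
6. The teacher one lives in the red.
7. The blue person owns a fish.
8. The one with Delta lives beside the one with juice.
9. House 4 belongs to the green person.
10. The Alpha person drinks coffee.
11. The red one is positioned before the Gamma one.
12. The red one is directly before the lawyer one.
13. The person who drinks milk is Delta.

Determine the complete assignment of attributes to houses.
Solution:

House | Color | Team | Profession | Pet | Drink
-----------------------------------------------
  1   | red | Delta | teacher | bird | milk
  2   | white | Beta | lawyer | dog | juice
  3   | blue | Alpha | engineer | fish | coffee
  4   | green | Gamma | doctor | cat | tea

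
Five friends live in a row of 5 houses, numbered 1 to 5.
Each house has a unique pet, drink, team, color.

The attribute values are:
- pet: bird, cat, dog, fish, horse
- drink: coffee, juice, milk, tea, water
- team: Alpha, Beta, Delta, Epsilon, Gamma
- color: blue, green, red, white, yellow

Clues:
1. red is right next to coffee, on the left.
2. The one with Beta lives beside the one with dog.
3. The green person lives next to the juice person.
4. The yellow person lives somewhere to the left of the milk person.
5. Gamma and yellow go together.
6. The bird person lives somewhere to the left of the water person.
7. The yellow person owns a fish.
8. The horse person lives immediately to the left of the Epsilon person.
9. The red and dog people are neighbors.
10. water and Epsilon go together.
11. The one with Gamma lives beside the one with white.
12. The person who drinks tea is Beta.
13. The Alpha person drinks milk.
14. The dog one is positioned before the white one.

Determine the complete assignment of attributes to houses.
Solution:

House | Pet | Drink | Team | Color
----------------------------------
  1   | bird | tea | Beta | red
  2   | dog | coffee | Delta | green
  3   | fish | juice | Gamma | yellow
  4   | horse | milk | Alpha | white
  5   | cat | water | Epsilon | blue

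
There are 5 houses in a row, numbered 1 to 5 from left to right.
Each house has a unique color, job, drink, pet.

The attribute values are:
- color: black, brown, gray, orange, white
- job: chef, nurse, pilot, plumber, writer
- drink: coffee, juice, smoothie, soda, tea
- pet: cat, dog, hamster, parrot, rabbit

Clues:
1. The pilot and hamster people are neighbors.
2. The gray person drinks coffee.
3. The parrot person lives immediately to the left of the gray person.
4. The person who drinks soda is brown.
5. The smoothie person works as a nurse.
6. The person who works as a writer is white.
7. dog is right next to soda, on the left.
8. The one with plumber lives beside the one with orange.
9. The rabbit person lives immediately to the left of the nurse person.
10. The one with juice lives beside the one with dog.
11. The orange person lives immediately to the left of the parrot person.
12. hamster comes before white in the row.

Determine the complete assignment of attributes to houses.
Solution:

House | Color | Job | Drink | Pet
---------------------------------
  1   | black | plumber | juice | rabbit
  2   | orange | nurse | smoothie | dog
  3   | brown | pilot | soda | parrot
  4   | gray | chef | coffee | hamster
  5   | white | writer | tea | cat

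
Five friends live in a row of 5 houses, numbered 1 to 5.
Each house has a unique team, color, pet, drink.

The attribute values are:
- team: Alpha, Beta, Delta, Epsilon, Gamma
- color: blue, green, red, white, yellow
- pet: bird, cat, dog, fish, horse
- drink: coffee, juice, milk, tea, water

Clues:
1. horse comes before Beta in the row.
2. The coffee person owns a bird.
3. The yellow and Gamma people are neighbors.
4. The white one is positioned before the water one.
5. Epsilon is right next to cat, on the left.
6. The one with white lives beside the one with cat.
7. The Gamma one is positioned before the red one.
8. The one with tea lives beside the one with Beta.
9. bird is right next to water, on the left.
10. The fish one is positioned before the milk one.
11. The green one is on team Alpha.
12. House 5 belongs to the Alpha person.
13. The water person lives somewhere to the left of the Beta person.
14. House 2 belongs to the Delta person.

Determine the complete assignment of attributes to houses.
Solution:

House | Team | Color | Pet | Drink
----------------------------------
  1   | Epsilon | white | bird | coffee
  2   | Delta | yellow | cat | water
  3   | Gamma | blue | horse | tea
  4   | Beta | red | fish | juice
  5   | Alpha | green | dog | milk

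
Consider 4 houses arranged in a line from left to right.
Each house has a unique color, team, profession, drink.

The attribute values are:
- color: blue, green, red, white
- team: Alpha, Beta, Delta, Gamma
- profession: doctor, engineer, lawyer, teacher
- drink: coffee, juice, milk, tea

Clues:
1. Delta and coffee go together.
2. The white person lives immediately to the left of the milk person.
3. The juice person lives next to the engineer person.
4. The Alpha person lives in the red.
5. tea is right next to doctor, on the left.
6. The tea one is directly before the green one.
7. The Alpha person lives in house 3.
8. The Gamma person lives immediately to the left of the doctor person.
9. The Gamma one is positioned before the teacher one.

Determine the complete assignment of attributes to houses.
Solution:

House | Color | Team | Profession | Drink
-----------------------------------------
  1   | white | Gamma | lawyer | tea
  2   | green | Beta | doctor | milk
  3   | red | Alpha | teacher | juice
  4   | blue | Delta | engineer | coffee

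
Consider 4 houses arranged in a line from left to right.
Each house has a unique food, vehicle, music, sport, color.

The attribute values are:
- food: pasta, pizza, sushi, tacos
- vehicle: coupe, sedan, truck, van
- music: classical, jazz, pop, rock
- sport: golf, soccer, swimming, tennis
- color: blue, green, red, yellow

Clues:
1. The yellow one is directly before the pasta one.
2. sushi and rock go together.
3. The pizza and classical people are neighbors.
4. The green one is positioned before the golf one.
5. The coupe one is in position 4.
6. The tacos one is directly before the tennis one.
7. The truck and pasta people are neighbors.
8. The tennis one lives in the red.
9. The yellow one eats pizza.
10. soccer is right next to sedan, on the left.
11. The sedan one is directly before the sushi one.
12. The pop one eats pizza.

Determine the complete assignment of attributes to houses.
Solution:

House | Food | Vehicle | Music | Sport | Color
----------------------------------------------
  1   | pizza | truck | pop | swimming | yellow
  2   | pasta | van | classical | soccer | green
  3   | tacos | sedan | jazz | golf | blue
  4   | sushi | coupe | rock | tennis | red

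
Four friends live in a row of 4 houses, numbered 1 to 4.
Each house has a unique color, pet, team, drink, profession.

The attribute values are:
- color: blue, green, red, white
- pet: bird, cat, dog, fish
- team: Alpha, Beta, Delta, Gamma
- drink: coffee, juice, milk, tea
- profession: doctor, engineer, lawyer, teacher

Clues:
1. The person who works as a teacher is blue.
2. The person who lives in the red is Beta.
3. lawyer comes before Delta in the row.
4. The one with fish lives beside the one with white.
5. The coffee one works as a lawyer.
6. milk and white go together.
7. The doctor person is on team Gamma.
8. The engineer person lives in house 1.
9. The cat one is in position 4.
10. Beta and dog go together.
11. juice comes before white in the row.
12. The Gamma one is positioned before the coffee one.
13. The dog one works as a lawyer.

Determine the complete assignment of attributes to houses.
Solution:

House | Color | Pet | Team | Drink | Profession
-----------------------------------------------
  1   | green | fish | Alpha | juice | engineer
  2   | white | bird | Gamma | milk | doctor
  3   | red | dog | Beta | coffee | lawyer
  4   | blue | cat | Delta | tea | teacher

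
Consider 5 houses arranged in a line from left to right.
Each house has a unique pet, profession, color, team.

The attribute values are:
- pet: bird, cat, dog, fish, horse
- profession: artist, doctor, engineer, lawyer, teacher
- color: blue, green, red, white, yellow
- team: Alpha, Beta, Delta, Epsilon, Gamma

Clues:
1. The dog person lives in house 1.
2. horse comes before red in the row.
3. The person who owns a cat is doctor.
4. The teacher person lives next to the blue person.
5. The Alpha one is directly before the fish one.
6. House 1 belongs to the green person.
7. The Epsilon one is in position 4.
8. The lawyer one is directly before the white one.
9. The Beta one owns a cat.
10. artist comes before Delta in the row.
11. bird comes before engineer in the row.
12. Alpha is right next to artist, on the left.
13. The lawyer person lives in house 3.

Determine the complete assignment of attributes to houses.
Solution:

House | Pet | Profession | Color | Team
---------------------------------------
  1   | dog | teacher | green | Alpha
  2   | fish | artist | blue | Gamma
  3   | bird | lawyer | yellow | Delta
  4   | horse | engineer | white | Epsilon
  5   | cat | doctor | red | Beta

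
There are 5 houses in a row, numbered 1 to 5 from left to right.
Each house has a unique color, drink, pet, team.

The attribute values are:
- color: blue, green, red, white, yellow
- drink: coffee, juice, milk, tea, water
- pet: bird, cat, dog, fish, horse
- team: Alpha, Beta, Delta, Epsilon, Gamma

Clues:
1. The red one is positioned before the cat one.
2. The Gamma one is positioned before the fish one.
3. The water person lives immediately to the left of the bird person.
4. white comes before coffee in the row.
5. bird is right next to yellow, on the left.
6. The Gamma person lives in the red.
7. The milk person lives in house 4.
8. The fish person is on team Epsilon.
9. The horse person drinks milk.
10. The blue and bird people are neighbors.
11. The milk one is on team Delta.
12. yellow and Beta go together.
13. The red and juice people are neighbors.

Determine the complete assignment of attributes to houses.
Solution:

House | Color | Drink | Pet | Team
----------------------------------
  1   | blue | water | dog | Alpha
  2   | red | tea | bird | Gamma
  3   | yellow | juice | cat | Beta
  4   | white | milk | horse | Delta
  5   | green | coffee | fish | Epsilon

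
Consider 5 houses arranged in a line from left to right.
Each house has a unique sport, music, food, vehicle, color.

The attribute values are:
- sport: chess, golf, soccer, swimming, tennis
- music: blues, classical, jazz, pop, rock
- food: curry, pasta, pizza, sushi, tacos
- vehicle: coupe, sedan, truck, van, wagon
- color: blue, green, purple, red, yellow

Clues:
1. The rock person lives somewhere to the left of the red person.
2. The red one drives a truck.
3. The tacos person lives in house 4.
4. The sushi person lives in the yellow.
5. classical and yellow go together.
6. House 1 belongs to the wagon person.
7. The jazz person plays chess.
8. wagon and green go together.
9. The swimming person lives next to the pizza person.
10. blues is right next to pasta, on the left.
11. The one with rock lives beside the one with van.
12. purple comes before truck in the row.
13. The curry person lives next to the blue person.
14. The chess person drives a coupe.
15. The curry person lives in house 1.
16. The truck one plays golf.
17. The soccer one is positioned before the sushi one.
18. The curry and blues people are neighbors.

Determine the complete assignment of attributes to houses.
Solution:

House | Sport | Music | Food | Vehicle | Color
----------------------------------------------
  1   | swimming | rock | curry | wagon | green
  2   | soccer | blues | pizza | van | blue
  3   | chess | jazz | pasta | coupe | purple
  4   | golf | pop | tacos | truck | red
  5   | tennis | classical | sushi | sedan | yellow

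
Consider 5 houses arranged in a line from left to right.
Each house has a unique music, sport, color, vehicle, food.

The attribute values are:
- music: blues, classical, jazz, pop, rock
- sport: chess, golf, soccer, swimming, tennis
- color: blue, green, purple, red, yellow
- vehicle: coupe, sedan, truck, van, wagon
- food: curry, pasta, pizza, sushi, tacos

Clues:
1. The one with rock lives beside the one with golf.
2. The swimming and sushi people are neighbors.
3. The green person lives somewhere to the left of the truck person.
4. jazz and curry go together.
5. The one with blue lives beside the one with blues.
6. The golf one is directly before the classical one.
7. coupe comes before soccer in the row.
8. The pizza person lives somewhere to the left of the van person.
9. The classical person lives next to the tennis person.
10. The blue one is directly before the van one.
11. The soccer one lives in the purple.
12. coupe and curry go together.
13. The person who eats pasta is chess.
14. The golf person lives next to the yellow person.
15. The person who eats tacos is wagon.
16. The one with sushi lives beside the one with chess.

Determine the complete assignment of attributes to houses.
Solution:

House | Music | Sport | Color | Vehicle | Food
----------------------------------------------
  1   | rock | swimming | blue | sedan | pizza
  2   | blues | golf | green | van | sushi
  3   | classical | chess | yellow | truck | pasta
  4   | jazz | tennis | red | coupe | curry
  5   | pop | soccer | purple | wagon | tacos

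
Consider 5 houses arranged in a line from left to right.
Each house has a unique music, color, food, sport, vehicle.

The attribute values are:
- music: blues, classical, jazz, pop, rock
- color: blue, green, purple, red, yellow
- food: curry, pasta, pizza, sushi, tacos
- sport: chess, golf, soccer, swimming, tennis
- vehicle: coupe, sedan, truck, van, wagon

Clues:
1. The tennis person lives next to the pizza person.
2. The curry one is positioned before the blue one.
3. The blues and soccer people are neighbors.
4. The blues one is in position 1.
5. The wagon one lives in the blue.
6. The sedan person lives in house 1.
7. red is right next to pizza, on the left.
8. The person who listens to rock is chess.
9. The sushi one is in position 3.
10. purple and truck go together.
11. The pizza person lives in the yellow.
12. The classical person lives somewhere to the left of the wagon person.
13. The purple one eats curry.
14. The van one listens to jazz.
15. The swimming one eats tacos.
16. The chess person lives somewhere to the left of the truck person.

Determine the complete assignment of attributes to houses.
Solution:

House | Music | Color | Food | Sport | Vehicle
----------------------------------------------
  1   | blues | red | pasta | tennis | sedan
  2   | jazz | yellow | pizza | soccer | van
  3   | rock | green | sushi | chess | coupe
  4   | classical | purple | curry | golf | truck
  5   | pop | blue | tacos | swimming | wagon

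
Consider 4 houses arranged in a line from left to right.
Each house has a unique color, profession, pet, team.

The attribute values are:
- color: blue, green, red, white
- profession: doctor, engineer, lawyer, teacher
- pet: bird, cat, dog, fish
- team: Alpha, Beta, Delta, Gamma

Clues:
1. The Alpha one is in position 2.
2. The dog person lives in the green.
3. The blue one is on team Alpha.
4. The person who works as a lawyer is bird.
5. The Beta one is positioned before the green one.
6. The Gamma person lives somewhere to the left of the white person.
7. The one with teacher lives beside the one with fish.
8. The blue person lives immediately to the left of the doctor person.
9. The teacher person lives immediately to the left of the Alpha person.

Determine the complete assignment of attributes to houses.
Solution:

House | Color | Profession | Pet | Team
---------------------------------------
  1   | red | teacher | cat | Beta
  2   | blue | engineer | fish | Alpha
  3   | green | doctor | dog | Gamma
  4   | white | lawyer | bird | Delta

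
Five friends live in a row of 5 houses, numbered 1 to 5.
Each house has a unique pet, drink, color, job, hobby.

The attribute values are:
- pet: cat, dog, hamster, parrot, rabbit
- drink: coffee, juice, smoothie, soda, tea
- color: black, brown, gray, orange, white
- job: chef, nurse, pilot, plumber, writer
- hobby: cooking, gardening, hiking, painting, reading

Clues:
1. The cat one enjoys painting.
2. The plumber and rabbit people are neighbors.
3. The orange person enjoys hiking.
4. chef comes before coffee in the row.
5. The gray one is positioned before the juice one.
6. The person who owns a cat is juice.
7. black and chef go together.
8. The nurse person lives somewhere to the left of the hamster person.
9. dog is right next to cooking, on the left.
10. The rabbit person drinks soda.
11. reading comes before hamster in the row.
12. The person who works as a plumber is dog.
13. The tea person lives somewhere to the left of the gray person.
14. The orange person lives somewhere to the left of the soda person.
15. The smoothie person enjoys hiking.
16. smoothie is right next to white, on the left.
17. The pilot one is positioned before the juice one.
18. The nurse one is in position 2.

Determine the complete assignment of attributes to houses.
Solution:

House | Pet | Drink | Color | Job | Hobby
-----------------------------------------
  1   | dog | smoothie | orange | plumber | hiking
  2   | rabbit | soda | white | nurse | cooking
  3   | parrot | tea | black | chef | reading
  4   | hamster | coffee | gray | pilot | gardening
  5   | cat | juice | brown | writer | painting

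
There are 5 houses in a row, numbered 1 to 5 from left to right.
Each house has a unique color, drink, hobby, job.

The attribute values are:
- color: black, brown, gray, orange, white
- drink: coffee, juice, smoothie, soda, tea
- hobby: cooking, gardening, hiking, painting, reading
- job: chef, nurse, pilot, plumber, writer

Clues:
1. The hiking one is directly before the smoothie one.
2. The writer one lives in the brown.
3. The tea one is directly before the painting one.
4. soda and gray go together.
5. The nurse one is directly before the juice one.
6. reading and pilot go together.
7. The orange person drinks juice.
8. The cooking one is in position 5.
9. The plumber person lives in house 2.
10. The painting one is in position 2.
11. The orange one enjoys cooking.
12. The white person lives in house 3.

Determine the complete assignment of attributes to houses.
Solution:

House | Color | Drink | Hobby | Job
-----------------------------------
  1   | brown | tea | hiking | writer
  2   | black | smoothie | painting | plumber
  3   | white | coffee | reading | pilot
  4   | gray | soda | gardening | nurse
  5   | orange | juice | cooking | chef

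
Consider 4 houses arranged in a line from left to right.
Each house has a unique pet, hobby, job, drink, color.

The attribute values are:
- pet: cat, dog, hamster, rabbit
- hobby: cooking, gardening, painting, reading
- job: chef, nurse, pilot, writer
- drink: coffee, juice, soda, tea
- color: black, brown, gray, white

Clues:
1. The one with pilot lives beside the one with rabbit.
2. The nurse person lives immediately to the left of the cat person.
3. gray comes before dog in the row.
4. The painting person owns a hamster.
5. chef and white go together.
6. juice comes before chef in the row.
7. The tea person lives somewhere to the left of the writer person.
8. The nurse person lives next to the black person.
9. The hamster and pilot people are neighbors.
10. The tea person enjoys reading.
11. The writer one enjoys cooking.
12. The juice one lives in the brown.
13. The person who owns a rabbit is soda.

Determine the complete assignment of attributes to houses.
Solution:

House | Pet | Hobby | Job | Drink | Color
-----------------------------------------
  1   | hamster | painting | nurse | juice | brown
  2   | cat | reading | pilot | tea | black
  3   | rabbit | cooking | writer | soda | gray
  4   | dog | gardening | chef | coffee | white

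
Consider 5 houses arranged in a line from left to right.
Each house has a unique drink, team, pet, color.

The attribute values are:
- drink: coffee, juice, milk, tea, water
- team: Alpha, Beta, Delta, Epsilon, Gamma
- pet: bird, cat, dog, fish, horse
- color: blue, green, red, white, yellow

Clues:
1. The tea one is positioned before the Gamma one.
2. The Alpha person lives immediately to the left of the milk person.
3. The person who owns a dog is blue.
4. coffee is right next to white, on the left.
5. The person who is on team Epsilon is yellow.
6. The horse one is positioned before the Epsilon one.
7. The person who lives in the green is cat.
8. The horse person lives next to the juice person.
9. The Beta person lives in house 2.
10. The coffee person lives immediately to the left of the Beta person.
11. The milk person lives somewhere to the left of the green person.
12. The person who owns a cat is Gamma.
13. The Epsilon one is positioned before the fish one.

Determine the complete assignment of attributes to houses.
Solution:

House | Drink | Team | Pet | Color
----------------------------------
  1   | coffee | Alpha | dog | blue
  2   | milk | Beta | horse | white
  3   | juice | Epsilon | bird | yellow
  4   | tea | Delta | fish | red
  5   | water | Gamma | cat | green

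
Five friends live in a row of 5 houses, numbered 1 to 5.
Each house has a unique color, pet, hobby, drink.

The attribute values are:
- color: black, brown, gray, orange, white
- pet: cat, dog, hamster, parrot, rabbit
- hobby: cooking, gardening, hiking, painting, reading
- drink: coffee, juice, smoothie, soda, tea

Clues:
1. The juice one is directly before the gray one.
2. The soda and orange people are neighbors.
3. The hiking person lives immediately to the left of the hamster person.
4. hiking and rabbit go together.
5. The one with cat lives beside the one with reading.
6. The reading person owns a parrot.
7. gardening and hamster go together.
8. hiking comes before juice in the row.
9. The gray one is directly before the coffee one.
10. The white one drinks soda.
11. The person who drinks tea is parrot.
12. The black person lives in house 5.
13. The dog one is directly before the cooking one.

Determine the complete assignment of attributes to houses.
Solution:

House | Color | Pet | Hobby | Drink
-----------------------------------
  1   | white | rabbit | hiking | soda
  2   | orange | hamster | gardening | juice
  3   | gray | dog | painting | smoothie
  4   | brown | cat | cooking | coffee
  5   | black | parrot | reading | tea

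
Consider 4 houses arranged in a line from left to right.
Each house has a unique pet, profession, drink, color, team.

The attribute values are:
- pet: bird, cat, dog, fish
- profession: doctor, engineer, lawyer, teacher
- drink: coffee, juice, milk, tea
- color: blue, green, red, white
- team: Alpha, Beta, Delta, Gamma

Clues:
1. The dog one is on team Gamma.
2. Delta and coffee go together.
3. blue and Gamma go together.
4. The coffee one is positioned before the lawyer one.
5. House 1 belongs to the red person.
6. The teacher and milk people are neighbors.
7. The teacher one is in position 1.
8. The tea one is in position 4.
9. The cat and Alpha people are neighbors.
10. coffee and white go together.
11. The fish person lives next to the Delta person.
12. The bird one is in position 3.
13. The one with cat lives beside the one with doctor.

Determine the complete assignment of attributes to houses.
Solution:

House | Pet | Profession | Drink | Color | Team
-----------------------------------------------
  1   | cat | teacher | juice | red | Beta
  2   | fish | doctor | milk | green | Alpha
  3   | bird | engineer | coffee | white | Delta
  4   | dog | lawyer | tea | blue | Gamma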